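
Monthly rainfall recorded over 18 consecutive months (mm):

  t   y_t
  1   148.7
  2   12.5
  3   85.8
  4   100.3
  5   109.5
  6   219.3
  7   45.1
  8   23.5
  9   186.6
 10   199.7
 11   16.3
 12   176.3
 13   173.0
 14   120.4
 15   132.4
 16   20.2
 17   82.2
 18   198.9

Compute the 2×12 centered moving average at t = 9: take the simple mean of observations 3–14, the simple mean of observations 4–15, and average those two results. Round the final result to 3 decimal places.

123.258

Sum over 3–14: 85.8 + 100.3 + 109.5 + 219.3 + 45.1 + 23.5 + 186.6 + 199.7 + 16.3 + 176.3 + 173.0 + 120.4 = 1455.8
Sum over 4–15: 100.3 + 109.5 + 219.3 + 45.1 + 23.5 + 186.6 + 199.7 + 16.3 + 176.3 + 173.0 + 120.4 + 132.4 = 1502.4
CMA at t=9 = (1455.8 + 1502.4) / (2·12) = 2958.2 / 24 = 123.258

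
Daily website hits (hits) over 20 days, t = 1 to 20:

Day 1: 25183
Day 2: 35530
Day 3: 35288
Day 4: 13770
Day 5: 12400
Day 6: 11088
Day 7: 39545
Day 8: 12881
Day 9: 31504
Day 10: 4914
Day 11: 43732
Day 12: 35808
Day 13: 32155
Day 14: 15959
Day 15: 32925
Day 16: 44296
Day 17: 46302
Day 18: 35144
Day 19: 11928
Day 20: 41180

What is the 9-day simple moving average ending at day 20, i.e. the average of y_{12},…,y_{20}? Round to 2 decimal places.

Sum of periods 12–20: 35808 + 32155 + 15959 + 32925 + 44296 + 46302 + 35144 + 11928 + 41180 = 295697
Divide by 9: 295697 / 9 = 32855.22

32855.22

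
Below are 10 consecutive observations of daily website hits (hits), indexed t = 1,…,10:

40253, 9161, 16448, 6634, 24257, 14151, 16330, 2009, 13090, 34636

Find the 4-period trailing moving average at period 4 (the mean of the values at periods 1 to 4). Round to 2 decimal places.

Sum of periods 1–4: 40253 + 9161 + 16448 + 6634 = 72496
Divide by 4: 72496 / 4 = 18124.00

18124.00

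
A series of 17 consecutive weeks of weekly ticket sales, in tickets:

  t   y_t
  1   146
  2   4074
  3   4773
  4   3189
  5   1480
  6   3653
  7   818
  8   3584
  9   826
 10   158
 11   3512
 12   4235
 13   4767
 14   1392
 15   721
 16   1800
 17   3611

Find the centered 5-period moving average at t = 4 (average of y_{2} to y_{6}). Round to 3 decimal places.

Sum of periods 2–6: 4074 + 4773 + 3189 + 1480 + 3653 = 17169
Divide by 5: 17169 / 5 = 3433.800

3433.800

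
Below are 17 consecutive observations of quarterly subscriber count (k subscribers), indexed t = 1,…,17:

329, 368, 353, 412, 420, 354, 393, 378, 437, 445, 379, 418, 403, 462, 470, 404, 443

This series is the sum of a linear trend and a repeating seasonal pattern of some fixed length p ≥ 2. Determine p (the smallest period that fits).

5

First differences y_{t+1} − y_t: 39, -15, 59, 8, -66, 39, -15, 59, 8, -66, 39, -15, …
The difference pattern repeats every 5 terms and not for any smaller step, so p = 5.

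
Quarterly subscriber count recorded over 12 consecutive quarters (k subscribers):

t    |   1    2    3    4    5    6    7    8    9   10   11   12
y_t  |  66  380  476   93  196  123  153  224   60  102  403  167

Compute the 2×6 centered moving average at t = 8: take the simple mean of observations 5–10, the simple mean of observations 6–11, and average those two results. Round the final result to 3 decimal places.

Sum over 5–10: 196 + 123 + 153 + 224 + 60 + 102 = 858
Sum over 6–11: 123 + 153 + 224 + 60 + 102 + 403 = 1065
CMA at t=8 = (858 + 1065) / (2·6) = 1923 / 12 = 160.250

160.250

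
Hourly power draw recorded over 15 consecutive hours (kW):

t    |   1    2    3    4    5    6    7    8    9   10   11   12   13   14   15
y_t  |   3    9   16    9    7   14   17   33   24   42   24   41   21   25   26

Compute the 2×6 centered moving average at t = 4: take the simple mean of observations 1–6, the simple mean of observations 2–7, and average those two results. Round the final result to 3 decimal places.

Sum over 1–6: 3 + 9 + 16 + 9 + 7 + 14 = 58
Sum over 2–7: 9 + 16 + 9 + 7 + 14 + 17 = 72
CMA at t=4 = (58 + 72) / (2·6) = 130 / 12 = 10.833

10.833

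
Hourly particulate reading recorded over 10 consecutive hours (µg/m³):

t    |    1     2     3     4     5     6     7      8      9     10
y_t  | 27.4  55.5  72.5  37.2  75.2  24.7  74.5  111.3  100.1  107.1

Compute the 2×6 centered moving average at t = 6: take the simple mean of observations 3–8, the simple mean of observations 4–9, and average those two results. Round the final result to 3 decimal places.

68.200

Sum over 3–8: 72.5 + 37.2 + 75.2 + 24.7 + 74.5 + 111.3 = 395.4
Sum over 4–9: 37.2 + 75.2 + 24.7 + 74.5 + 111.3 + 100.1 = 423.0
CMA at t=6 = (395.4 + 423.0) / (2·6) = 818.4 / 12 = 68.200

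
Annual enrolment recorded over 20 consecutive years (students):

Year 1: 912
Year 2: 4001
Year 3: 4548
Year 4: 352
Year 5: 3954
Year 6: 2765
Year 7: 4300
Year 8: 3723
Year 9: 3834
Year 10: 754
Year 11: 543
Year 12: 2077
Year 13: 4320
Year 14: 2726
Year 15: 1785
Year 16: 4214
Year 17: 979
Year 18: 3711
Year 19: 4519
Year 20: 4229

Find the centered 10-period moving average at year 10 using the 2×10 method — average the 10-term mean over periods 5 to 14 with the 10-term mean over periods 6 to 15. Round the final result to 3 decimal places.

2791.150

Sum over 5–14: 3954 + 2765 + 4300 + 3723 + 3834 + 754 + 543 + 2077 + 4320 + 2726 = 28996
Sum over 6–15: 2765 + 4300 + 3723 + 3834 + 754 + 543 + 2077 + 4320 + 2726 + 1785 = 26827
CMA at t=10 = (28996 + 26827) / (2·10) = 55823 / 20 = 2791.150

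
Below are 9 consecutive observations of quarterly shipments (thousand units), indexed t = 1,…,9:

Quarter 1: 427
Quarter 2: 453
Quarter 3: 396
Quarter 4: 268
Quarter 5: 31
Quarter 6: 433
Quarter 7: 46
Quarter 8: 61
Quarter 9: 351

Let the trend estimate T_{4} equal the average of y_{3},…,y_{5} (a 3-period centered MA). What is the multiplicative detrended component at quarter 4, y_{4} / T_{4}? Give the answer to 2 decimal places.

Trend T_4 = (396 + 268 + 31) / 3 = 695/3 = 231.6667
Ratio to trend: 268 / 231.6667 = 1.16

1.16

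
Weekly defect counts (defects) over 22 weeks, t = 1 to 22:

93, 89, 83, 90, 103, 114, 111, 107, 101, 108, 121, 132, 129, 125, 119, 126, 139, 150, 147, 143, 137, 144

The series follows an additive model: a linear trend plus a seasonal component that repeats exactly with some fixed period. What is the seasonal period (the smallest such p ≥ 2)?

6

First differences y_{t+1} − y_t: -4, -6, 7, 13, 11, -3, -4, -6, 7, 13, 11, -3, -4, -6, …
The difference pattern repeats every 6 terms and not for any smaller step, so p = 6.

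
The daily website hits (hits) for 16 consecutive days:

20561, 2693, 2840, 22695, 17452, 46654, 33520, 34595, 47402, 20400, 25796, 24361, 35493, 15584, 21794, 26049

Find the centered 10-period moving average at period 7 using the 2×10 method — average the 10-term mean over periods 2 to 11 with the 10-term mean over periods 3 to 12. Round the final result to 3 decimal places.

26488.100

Sum over 2–11: 2693 + 2840 + 22695 + 17452 + 46654 + 33520 + 34595 + 47402 + 20400 + 25796 = 254047
Sum over 3–12: 2840 + 22695 + 17452 + 46654 + 33520 + 34595 + 47402 + 20400 + 25796 + 24361 = 275715
CMA at t=7 = (254047 + 275715) / (2·10) = 529762 / 20 = 26488.100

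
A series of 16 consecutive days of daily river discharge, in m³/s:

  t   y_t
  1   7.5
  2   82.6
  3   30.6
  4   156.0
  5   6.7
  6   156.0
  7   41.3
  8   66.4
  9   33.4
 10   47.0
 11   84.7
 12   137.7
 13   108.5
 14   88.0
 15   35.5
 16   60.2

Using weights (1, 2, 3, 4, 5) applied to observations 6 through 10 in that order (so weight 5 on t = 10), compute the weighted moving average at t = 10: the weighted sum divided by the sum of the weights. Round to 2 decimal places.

Weighted sum: 1·156.0 + 2·41.3 + 3·66.4 + 4·33.4 + 5·47.0 = 156.0 + 82.6 + 199.2 + 133.6 + 235.0 = 806.4
Weight total: 1 + 2 + 3 + 4 + 5 = 15
WMA = 806.4 / 15 = 53.76

53.76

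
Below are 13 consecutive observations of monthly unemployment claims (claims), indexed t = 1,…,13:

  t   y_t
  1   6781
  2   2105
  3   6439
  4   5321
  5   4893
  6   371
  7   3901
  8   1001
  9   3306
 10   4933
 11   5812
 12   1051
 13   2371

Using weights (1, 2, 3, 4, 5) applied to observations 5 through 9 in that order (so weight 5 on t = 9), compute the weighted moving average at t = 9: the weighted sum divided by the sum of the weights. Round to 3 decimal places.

Weighted sum: 1·4893 + 2·371 + 3·3901 + 4·1001 + 5·3306 = 4893 + 742 + 11703 + 4004 + 16530 = 37872
Weight total: 1 + 2 + 3 + 4 + 5 = 15
WMA = 37872 / 15 = 2524.800

2524.800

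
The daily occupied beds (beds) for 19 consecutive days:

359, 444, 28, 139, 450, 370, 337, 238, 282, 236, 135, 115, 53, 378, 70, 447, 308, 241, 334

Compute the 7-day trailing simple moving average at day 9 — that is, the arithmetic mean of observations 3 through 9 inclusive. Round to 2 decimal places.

Sum of periods 3–9: 28 + 139 + 450 + 370 + 337 + 238 + 282 = 1844
Divide by 7: 1844 / 7 = 263.43

263.43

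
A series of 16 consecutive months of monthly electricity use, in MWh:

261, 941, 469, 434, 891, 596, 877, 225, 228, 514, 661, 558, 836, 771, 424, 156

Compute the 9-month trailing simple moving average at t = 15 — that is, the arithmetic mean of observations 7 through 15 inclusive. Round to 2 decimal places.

Sum of periods 7–15: 877 + 225 + 228 + 514 + 661 + 558 + 836 + 771 + 424 = 5094
Divide by 9: 5094 / 9 = 566.00

566.00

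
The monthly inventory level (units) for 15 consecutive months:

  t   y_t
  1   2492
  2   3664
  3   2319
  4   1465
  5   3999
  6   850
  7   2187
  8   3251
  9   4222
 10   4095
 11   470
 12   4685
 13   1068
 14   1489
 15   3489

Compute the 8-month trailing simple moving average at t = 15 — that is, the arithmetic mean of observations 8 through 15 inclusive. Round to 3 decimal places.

Sum of periods 8–15: 3251 + 4222 + 4095 + 470 + 4685 + 1068 + 1489 + 3489 = 22769
Divide by 8: 22769 / 8 = 2846.125

2846.125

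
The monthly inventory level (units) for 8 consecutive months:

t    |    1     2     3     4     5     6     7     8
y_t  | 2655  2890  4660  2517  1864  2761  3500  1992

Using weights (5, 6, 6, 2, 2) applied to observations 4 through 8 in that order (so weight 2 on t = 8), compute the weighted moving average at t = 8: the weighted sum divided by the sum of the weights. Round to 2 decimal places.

Weighted sum: 5·2517 + 6·1864 + 6·2761 + 2·3500 + 2·1992 = 12585 + 11184 + 16566 + 7000 + 3984 = 51319
Weight total: 5 + 6 + 6 + 2 + 2 = 21
WMA = 51319 / 21 = 2443.76

2443.76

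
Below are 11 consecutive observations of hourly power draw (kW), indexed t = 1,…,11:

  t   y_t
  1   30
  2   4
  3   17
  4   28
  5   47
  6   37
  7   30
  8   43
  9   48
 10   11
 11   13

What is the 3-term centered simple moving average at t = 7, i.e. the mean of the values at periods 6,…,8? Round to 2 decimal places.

36.67

Sum of periods 6–8: 37 + 30 + 43 = 110
Divide by 3: 110 / 3 = 36.67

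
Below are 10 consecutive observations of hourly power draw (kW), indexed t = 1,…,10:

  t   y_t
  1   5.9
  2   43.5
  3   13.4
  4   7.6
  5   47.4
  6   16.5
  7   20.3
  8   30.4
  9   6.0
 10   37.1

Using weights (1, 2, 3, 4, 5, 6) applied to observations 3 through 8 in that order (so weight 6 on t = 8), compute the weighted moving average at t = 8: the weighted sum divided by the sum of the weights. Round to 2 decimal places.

Weighted sum: 1·13.4 + 2·7.6 + 3·47.4 + 4·16.5 + 5·20.3 + 6·30.4 = 13.4 + 15.2 + 142.2 + 66.0 + 101.5 + 182.4 = 520.7
Weight total: 1 + 2 + 3 + 4 + 5 + 6 = 21
WMA = 520.7 / 21 = 24.80

24.80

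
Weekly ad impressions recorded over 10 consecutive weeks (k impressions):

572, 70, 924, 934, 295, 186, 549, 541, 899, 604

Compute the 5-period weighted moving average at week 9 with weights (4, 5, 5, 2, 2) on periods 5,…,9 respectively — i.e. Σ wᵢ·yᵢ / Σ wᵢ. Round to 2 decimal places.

Weighted sum: 4·295 + 5·186 + 5·549 + 2·541 + 2·899 = 1180 + 930 + 2745 + 1082 + 1798 = 7735
Weight total: 4 + 5 + 5 + 2 + 2 = 18
WMA = 7735 / 18 = 429.72

429.72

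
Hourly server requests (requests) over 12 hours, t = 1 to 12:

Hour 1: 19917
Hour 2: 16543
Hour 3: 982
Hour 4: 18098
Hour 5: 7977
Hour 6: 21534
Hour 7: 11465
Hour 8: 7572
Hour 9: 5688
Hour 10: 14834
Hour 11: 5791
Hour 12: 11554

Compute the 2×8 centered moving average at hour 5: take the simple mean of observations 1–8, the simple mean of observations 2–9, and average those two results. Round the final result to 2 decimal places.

12121.69

Sum over 1–8: 19917 + 16543 + 982 + 18098 + 7977 + 21534 + 11465 + 7572 = 104088
Sum over 2–9: 16543 + 982 + 18098 + 7977 + 21534 + 11465 + 7572 + 5688 = 89859
CMA at t=5 = (104088 + 89859) / (2·8) = 193947 / 16 = 12121.69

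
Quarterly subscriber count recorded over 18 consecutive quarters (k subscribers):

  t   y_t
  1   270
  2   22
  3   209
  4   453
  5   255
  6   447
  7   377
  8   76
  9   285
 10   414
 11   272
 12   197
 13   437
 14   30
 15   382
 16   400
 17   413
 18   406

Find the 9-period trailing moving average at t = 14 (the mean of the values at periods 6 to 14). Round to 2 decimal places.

281.67

Sum of periods 6–14: 447 + 377 + 76 + 285 + 414 + 272 + 197 + 437 + 30 = 2535
Divide by 9: 2535 / 9 = 281.67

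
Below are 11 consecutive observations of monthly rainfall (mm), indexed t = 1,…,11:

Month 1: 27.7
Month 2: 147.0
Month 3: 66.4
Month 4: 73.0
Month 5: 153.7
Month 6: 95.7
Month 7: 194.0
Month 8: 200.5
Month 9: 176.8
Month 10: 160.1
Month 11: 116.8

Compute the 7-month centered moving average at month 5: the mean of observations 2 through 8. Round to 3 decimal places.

Sum of periods 2–8: 147.0 + 66.4 + 73.0 + 153.7 + 95.7 + 194.0 + 200.5 = 930.3
Divide by 7: 930.3 / 7 = 132.900

132.900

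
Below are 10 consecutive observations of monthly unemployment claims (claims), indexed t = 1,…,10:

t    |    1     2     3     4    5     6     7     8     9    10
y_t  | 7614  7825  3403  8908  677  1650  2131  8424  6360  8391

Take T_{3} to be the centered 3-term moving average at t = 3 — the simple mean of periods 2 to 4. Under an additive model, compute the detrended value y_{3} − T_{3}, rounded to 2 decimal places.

Trend T_3 = (7825 + 3403 + 8908) / 3 = 20136/3 = 6712.0000
Detrended value: 3403 − 6712.0000 = -3309.00

-3309.00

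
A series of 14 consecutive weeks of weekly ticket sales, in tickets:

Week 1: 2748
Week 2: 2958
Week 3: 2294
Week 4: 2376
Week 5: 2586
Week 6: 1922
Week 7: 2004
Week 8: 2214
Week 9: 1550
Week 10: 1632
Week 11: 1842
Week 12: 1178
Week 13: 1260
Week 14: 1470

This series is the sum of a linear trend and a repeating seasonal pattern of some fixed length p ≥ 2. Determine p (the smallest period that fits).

First differences y_{t+1} − y_t: 210, -664, 82, 210, -664, 82, 210, -664, …
The difference pattern repeats every 3 terms and not for any smaller step, so p = 3.

3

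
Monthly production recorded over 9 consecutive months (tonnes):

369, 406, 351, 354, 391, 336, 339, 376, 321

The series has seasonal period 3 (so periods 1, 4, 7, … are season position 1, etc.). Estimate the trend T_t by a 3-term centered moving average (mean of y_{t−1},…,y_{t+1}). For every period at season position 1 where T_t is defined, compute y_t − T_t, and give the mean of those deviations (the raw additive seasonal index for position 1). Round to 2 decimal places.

-11.33

Season position 1 occurs at t = 4, 7 (where T_t is defined).
t=4: T_4 = 365.3333; y_4 − T_4 = 354 − 365.3333 = -11.3333
t=7: T_7 = 350.3333; y_7 − T_7 = 339 − 350.3333 = -11.3333
Mean deviation: (-11.3333 + -11.3333) / 2 = -11.33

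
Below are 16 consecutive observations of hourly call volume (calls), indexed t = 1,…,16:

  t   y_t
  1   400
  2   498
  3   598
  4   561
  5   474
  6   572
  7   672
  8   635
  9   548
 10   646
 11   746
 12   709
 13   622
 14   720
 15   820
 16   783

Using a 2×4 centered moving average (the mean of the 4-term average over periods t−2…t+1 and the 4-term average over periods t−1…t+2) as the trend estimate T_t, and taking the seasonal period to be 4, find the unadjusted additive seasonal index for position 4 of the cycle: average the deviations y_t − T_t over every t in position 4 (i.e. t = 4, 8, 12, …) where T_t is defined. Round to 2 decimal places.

19.00

Season position 4 occurs at t = 4, 8, 12 (where T_t is defined).
t=4: T_4 = 542.0000; y_4 − T_4 = 561 − 542.0000 = 19.0000
t=8: T_8 = 616.0000; y_8 − T_8 = 635 − 616.0000 = 19.0000
t=12: T_12 = 690.0000; y_12 − T_12 = 709 − 690.0000 = 19.0000
Mean deviation: (19.0000 + 19.0000 + 19.0000) / 3 = 19.00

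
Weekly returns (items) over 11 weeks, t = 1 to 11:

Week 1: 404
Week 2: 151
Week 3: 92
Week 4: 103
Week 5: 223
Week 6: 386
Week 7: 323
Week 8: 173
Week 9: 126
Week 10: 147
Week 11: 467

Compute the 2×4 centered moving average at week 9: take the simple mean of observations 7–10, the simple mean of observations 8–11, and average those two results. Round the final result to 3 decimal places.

Sum over 7–10: 323 + 173 + 126 + 147 = 769
Sum over 8–11: 173 + 126 + 147 + 467 = 913
CMA at t=9 = (769 + 913) / (2·4) = 1682 / 8 = 210.250

210.250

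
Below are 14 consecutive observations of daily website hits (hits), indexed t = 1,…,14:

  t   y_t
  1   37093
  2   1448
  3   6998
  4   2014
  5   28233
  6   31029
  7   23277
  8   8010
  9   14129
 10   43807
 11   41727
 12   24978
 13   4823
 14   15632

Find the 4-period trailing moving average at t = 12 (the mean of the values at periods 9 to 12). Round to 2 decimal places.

31160.25

Sum of periods 9–12: 14129 + 43807 + 41727 + 24978 = 124641
Divide by 4: 124641 / 4 = 31160.25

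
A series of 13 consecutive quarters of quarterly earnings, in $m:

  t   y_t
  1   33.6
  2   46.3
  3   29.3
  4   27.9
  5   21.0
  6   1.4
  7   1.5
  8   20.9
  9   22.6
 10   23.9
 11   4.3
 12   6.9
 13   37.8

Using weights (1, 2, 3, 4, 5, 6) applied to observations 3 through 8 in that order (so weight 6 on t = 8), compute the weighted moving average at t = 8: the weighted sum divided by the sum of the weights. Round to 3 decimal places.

Weighted sum: 1·29.3 + 2·27.9 + 3·21.0 + 4·1.4 + 5·1.5 + 6·20.9 = 29.3 + 55.8 + 63.0 + 5.6 + 7.5 + 125.4 = 286.6
Weight total: 1 + 2 + 3 + 4 + 5 + 6 = 21
WMA = 286.6 / 21 = 13.648

13.648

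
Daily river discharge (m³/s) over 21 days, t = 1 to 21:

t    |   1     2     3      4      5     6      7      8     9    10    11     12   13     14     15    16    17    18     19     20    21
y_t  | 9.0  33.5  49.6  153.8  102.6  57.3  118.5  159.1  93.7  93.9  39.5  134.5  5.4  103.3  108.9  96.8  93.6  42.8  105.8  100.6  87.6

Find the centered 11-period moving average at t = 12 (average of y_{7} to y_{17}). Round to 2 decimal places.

95.20

Sum of periods 7–17: 118.5 + 159.1 + 93.7 + 93.9 + 39.5 + 134.5 + 5.4 + 103.3 + 108.9 + 96.8 + 93.6 = 1047.2
Divide by 11: 1047.2 / 11 = 95.20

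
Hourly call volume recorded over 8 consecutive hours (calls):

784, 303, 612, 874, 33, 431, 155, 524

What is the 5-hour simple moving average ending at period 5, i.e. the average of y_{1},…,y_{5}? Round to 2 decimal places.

521.20

Sum of periods 1–5: 784 + 303 + 612 + 874 + 33 = 2606
Divide by 5: 2606 / 5 = 521.20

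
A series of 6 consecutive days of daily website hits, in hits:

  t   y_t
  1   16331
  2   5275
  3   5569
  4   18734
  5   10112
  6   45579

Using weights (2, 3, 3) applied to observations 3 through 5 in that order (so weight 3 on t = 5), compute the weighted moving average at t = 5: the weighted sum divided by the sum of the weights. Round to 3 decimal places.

12209.500

Weighted sum: 2·5569 + 3·18734 + 3·10112 = 11138 + 56202 + 30336 = 97676
Weight total: 2 + 3 + 3 = 8
WMA = 97676 / 8 = 12209.500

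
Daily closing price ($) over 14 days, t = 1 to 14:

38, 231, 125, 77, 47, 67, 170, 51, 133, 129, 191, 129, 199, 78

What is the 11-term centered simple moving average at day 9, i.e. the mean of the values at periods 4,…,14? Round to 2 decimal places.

Sum of periods 4–14: 77 + 47 + 67 + 170 + 51 + 133 + 129 + 191 + 129 + 199 + 78 = 1271
Divide by 11: 1271 / 11 = 115.55

115.55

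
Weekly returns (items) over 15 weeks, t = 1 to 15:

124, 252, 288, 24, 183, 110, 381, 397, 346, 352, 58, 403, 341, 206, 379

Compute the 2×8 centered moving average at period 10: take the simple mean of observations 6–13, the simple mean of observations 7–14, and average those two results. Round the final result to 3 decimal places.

Sum over 6–13: 110 + 381 + 397 + 346 + 352 + 58 + 403 + 341 = 2388
Sum over 7–14: 381 + 397 + 346 + 352 + 58 + 403 + 341 + 206 = 2484
CMA at t=10 = (2388 + 2484) / (2·8) = 4872 / 16 = 304.500

304.500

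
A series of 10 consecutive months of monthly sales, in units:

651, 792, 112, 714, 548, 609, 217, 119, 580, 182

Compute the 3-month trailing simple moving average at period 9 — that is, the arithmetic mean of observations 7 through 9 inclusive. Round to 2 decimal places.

305.33

Sum of periods 7–9: 217 + 119 + 580 = 916
Divide by 3: 916 / 3 = 305.33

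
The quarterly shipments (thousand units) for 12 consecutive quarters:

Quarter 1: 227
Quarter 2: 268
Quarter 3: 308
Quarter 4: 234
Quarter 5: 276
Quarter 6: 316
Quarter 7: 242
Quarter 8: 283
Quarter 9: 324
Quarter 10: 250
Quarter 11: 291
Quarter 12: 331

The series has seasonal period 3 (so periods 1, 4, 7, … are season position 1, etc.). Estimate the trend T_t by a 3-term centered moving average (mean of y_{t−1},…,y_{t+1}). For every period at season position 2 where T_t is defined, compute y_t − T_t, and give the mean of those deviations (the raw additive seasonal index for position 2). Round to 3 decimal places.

0.333

Season position 2 occurs at t = 2, 5, 8, 11 (where T_t is defined).
t=2: T_2 = 267.66667; y_2 − T_2 = 268 − 267.66667 = 0.33333
t=5: T_5 = 275.33333; y_5 − T_5 = 276 − 275.33333 = 0.66667
t=8: T_8 = 283.00000; y_8 − T_8 = 283 − 283.00000 = 0.00000
t=11: T_11 = 290.66667; y_11 − T_11 = 291 − 290.66667 = 0.33333
Mean deviation: (0.33333 + 0.66667 + 0.00000 + 0.33333) / 4 = 0.333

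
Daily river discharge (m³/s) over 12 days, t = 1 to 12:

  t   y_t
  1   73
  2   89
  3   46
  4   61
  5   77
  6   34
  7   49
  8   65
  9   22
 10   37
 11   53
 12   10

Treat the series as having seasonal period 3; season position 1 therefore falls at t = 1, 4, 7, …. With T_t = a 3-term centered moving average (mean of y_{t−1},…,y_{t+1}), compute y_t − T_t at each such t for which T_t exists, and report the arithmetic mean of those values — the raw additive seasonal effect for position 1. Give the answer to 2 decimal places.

Season position 1 occurs at t = 4, 7, 10 (where T_t is defined).
t=4: T_4 = 61.3333; y_4 − T_4 = 61 − 61.3333 = -0.3333
t=7: T_7 = 49.3333; y_7 − T_7 = 49 − 49.3333 = -0.3333
t=10: T_10 = 37.3333; y_10 − T_10 = 37 − 37.3333 = -0.3333
Mean deviation: (-0.3333 + -0.3333 + -0.3333) / 3 = -0.33

-0.33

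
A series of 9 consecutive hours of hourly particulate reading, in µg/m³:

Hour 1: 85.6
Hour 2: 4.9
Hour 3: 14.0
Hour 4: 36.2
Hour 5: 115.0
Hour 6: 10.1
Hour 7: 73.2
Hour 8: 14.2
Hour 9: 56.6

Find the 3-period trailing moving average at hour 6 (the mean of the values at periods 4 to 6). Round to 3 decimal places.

Sum of periods 4–6: 36.2 + 115.0 + 10.1 = 161.3
Divide by 3: 161.3 / 3 = 53.767

53.767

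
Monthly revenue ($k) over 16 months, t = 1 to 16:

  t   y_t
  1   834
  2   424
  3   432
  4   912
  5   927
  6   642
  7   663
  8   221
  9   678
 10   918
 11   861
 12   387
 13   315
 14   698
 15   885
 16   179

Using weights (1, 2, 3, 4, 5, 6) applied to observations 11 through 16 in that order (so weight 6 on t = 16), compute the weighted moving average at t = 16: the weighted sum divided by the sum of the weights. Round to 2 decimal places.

Weighted sum: 1·861 + 2·387 + 3·315 + 4·698 + 5·885 + 6·179 = 861 + 774 + 945 + 2792 + 4425 + 1074 = 10871
Weight total: 1 + 2 + 3 + 4 + 5 + 6 = 21
WMA = 10871 / 21 = 517.67

517.67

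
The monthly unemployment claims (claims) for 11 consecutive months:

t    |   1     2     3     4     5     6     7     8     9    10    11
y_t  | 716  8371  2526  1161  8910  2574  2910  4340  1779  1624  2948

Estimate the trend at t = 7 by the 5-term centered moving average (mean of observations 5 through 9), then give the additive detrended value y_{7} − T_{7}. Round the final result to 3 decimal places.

-1192.600

Trend T_7 = (8910 + 2574 + 2910 + 4340 + 1779) / 5 = 20513/5 = 4102.60000
Detrended value: 2910 − 4102.60000 = -1192.600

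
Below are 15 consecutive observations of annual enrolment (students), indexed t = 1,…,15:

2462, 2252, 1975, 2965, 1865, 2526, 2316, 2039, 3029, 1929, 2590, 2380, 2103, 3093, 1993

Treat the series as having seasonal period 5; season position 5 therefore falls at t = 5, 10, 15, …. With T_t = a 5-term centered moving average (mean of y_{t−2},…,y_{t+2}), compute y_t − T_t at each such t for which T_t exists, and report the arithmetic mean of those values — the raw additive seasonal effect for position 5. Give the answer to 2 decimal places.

-464.40

Season position 5 occurs at t = 5, 10 (where T_t is defined).
t=5: T_5 = 2329.4000; y_5 − T_5 = 1865 − 2329.4000 = -464.4000
t=10: T_10 = 2393.4000; y_10 − T_10 = 1929 − 2393.4000 = -464.4000
Mean deviation: (-464.4000 + -464.4000) / 2 = -464.40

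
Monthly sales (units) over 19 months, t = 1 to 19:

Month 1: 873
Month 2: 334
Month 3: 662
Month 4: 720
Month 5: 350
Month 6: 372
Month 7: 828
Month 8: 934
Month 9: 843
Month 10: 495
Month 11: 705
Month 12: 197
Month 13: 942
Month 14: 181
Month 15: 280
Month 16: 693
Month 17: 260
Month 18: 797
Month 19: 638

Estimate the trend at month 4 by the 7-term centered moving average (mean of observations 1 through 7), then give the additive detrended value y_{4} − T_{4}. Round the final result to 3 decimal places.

128.714

Trend T_4 = (873 + 334 + 662 + 720 + 350 + 372 + 828) / 7 = 4139/7 = 591.28571
Detrended value: 720 − 591.28571 = 128.714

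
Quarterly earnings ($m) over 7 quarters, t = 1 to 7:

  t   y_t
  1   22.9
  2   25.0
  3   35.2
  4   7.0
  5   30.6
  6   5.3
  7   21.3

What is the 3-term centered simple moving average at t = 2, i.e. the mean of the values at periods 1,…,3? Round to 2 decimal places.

Sum of periods 1–3: 22.9 + 25.0 + 35.2 = 83.1
Divide by 3: 83.1 / 3 = 27.70

27.70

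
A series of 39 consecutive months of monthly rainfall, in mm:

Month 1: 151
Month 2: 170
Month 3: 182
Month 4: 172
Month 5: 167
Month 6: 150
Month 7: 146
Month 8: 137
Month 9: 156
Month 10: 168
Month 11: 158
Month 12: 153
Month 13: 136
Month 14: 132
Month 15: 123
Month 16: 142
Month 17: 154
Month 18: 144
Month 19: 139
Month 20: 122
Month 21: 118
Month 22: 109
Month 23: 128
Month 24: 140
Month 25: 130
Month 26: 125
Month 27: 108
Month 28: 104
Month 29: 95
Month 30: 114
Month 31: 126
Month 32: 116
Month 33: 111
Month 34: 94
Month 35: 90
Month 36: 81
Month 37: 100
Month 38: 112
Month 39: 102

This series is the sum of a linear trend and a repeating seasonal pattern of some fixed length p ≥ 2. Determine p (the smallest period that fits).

First differences y_{t+1} − y_t: 19, 12, -10, -5, -17, -4, -9, 19, 12, -10, -5, -17, -4, -9, 19, 12, …
The difference pattern repeats every 7 terms and not for any smaller step, so p = 7.

7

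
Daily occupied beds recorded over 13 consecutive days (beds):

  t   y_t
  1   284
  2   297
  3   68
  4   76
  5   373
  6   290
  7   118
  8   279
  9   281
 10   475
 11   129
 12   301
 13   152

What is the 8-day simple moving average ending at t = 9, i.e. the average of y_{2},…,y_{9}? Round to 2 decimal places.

222.75

Sum of periods 2–9: 297 + 68 + 76 + 373 + 290 + 118 + 279 + 281 = 1782
Divide by 8: 1782 / 8 = 222.75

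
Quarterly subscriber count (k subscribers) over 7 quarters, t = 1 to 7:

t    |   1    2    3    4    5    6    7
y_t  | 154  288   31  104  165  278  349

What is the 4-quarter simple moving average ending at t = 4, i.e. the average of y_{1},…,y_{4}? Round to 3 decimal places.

144.250

Sum of periods 1–4: 154 + 288 + 31 + 104 = 577
Divide by 4: 577 / 4 = 144.250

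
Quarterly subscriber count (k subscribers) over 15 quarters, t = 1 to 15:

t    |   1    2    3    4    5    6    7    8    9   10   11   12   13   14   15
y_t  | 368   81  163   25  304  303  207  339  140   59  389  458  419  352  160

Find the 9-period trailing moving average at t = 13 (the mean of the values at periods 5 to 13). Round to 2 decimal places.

290.89

Sum of periods 5–13: 304 + 303 + 207 + 339 + 140 + 59 + 389 + 458 + 419 = 2618
Divide by 9: 2618 / 9 = 290.89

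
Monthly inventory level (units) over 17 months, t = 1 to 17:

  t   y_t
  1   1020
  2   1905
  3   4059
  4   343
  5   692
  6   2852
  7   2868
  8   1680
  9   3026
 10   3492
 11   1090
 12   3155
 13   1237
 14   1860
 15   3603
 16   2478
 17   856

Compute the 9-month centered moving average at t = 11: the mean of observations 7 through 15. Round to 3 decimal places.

Sum of periods 7–15: 2868 + 1680 + 3026 + 3492 + 1090 + 3155 + 1237 + 1860 + 3603 = 22011
Divide by 9: 22011 / 9 = 2445.667

2445.667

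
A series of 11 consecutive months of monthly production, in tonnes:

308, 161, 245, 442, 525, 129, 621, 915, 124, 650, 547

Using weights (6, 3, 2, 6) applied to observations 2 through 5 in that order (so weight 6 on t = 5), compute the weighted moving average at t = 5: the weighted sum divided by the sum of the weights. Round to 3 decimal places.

Weighted sum: 6·161 + 3·245 + 2·442 + 6·525 = 966 + 735 + 884 + 3150 = 5735
Weight total: 6 + 3 + 2 + 6 = 17
WMA = 5735 / 17 = 337.353

337.353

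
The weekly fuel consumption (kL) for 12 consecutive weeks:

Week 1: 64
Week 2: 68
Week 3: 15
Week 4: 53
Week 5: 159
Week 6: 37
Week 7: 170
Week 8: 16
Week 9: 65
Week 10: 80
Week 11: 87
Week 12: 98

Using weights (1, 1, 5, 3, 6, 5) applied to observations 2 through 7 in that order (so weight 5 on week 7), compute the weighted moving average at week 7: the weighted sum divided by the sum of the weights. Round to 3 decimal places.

90.333

Weighted sum: 1·68 + 1·15 + 5·53 + 3·159 + 6·37 + 5·170 = 68 + 15 + 265 + 477 + 222 + 850 = 1897
Weight total: 1 + 1 + 5 + 3 + 6 + 5 = 21
WMA = 1897 / 21 = 90.333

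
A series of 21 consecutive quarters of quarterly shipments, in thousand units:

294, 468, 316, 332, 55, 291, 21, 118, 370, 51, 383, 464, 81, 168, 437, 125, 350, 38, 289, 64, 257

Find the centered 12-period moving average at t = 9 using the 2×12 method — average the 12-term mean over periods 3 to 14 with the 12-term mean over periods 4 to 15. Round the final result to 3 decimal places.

225.875

Sum over 3–14: 316 + 332 + 55 + 291 + 21 + 118 + 370 + 51 + 383 + 464 + 81 + 168 = 2650
Sum over 4–15: 332 + 55 + 291 + 21 + 118 + 370 + 51 + 383 + 464 + 81 + 168 + 437 = 2771
CMA at t=9 = (2650 + 2771) / (2·12) = 5421 / 24 = 225.875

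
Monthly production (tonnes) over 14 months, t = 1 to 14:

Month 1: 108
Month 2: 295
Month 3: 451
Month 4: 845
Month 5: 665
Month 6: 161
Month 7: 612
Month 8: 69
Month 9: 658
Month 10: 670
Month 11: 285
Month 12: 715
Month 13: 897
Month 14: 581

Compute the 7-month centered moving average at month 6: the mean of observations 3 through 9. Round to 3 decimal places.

Sum of periods 3–9: 451 + 845 + 665 + 161 + 612 + 69 + 658 = 3461
Divide by 7: 3461 / 7 = 494.429

494.429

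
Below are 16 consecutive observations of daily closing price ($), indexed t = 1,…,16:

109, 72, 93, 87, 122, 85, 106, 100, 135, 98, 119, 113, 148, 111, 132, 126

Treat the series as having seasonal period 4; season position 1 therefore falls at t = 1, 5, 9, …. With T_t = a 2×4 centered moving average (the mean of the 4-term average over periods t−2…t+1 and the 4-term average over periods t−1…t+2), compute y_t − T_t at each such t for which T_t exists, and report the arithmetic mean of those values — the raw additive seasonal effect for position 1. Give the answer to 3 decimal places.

Season position 1 occurs at t = 5, 9, 13 (where T_t is defined).
t=5: T_5 = 98.37500; y_5 − T_5 = 122 − 98.37500 = 23.62500
t=9: T_9 = 111.37500; y_9 − T_9 = 135 − 111.37500 = 23.62500
t=13: T_13 = 124.37500; y_13 − T_13 = 148 − 124.37500 = 23.62500
Mean deviation: (23.62500 + 23.62500 + 23.62500) / 3 = 23.625

23.625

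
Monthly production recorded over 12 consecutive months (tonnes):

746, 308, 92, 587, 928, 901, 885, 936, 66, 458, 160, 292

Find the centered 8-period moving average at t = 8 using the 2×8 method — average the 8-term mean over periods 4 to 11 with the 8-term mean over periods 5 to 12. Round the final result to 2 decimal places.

596.69

Sum over 4–11: 587 + 928 + 901 + 885 + 936 + 66 + 458 + 160 = 4921
Sum over 5–12: 928 + 901 + 885 + 936 + 66 + 458 + 160 + 292 = 4626
CMA at t=8 = (4921 + 4626) / (2·8) = 9547 / 16 = 596.69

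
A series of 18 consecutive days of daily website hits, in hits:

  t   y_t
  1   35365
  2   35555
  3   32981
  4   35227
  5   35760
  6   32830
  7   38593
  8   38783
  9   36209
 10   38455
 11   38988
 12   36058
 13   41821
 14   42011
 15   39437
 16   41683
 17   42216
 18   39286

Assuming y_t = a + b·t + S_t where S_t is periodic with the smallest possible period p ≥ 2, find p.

6

First differences y_{t+1} − y_t: 190, -2574, 2246, 533, -2930, 5763, 190, -2574, 2246, 533, -2930, 5763, 190, -2574, …
The difference pattern repeats every 6 terms and not for any smaller step, so p = 6.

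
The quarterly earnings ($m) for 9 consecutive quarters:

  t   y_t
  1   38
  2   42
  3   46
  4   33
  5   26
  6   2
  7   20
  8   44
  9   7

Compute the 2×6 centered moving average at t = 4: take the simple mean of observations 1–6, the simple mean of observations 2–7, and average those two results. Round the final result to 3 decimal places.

Sum over 1–6: 38 + 42 + 46 + 33 + 26 + 2 = 187
Sum over 2–7: 42 + 46 + 33 + 26 + 2 + 20 = 169
CMA at t=4 = (187 + 169) / (2·6) = 356 / 12 = 29.667

29.667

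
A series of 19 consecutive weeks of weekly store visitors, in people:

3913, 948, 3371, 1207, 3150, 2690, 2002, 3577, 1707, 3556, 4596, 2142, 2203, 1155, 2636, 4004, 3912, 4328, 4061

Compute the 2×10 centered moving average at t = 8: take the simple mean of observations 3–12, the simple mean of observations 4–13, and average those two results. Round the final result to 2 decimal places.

Sum over 3–12: 3371 + 1207 + 3150 + 2690 + 2002 + 3577 + 1707 + 3556 + 4596 + 2142 = 27998
Sum over 4–13: 1207 + 3150 + 2690 + 2002 + 3577 + 1707 + 3556 + 4596 + 2142 + 2203 = 26830
CMA at t=8 = (27998 + 26830) / (2·10) = 54828 / 20 = 2741.40

2741.40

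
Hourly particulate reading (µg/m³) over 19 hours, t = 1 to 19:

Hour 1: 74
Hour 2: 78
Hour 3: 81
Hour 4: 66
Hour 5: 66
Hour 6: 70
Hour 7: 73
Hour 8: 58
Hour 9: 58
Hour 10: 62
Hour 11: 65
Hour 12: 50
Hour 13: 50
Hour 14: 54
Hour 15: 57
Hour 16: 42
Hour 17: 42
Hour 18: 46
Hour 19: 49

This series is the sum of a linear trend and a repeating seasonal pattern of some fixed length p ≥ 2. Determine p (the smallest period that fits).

4

First differences y_{t+1} − y_t: 4, 3, -15, 0, 4, 3, -15, 0, 4, 3, …
The difference pattern repeats every 4 terms and not for any smaller step, so p = 4.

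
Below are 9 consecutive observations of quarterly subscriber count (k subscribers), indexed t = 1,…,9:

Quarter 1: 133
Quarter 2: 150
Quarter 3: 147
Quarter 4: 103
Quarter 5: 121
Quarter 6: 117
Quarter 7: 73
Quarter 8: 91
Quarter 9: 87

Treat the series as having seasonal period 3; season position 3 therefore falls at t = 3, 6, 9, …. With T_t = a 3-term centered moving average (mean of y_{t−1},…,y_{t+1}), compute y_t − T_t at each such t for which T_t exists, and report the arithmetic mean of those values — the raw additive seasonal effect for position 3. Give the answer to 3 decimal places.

Season position 3 occurs at t = 3, 6 (where T_t is defined).
t=3: T_3 = 133.33333; y_3 − T_3 = 147 − 133.33333 = 13.66667
t=6: T_6 = 103.66667; y_6 − T_6 = 117 − 103.66667 = 13.33333
Mean deviation: (13.66667 + 13.33333) / 2 = 13.500

13.500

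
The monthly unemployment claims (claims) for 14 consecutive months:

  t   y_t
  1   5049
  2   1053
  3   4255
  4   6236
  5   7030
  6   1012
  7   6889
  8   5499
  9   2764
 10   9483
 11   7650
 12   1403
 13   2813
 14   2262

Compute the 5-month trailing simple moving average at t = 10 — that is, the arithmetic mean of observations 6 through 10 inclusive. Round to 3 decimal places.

Sum of periods 6–10: 1012 + 6889 + 5499 + 2764 + 9483 = 25647
Divide by 5: 25647 / 5 = 5129.400

5129.400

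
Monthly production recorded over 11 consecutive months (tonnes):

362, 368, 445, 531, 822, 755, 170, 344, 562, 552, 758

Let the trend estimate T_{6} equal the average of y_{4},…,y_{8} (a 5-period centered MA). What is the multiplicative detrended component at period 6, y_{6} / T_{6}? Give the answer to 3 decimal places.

Trend T_6 = (531 + 822 + 755 + 170 + 344) / 5 = 2622/5 = 524.40000
Ratio to trend: 755 / 524.40000 = 1.440

1.440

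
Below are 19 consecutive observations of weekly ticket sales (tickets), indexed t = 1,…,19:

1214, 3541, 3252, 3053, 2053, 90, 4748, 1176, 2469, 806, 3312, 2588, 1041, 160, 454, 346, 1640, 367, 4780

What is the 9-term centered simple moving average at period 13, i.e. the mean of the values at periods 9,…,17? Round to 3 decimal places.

1424.000

Sum of periods 9–17: 2469 + 806 + 3312 + 2588 + 1041 + 160 + 454 + 346 + 1640 = 12816
Divide by 9: 12816 / 9 = 1424.000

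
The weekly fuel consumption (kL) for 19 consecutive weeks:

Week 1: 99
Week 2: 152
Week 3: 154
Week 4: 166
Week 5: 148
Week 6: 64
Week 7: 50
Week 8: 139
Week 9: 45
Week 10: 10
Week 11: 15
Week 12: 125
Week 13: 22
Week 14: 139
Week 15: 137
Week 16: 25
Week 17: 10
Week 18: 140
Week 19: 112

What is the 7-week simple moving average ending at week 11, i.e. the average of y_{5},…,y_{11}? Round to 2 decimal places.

Sum of periods 5–11: 148 + 64 + 50 + 139 + 45 + 10 + 15 = 471
Divide by 7: 471 / 7 = 67.29

67.29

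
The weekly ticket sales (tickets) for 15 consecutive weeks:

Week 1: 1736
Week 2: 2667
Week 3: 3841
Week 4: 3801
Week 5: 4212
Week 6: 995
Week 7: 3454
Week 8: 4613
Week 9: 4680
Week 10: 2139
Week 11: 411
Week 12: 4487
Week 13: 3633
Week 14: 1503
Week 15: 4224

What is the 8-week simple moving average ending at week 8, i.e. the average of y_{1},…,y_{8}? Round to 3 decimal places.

3164.875

Sum of periods 1–8: 1736 + 2667 + 3841 + 3801 + 4212 + 995 + 3454 + 4613 = 25319
Divide by 8: 25319 / 8 = 3164.875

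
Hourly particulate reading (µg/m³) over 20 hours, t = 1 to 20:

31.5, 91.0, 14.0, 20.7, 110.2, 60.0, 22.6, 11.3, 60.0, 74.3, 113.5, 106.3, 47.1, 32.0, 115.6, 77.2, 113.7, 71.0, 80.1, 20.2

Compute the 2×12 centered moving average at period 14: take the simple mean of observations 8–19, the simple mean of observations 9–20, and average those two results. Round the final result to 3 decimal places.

75.546

Sum over 8–19: 11.3 + 60.0 + 74.3 + 113.5 + 106.3 + 47.1 + 32.0 + 115.6 + 77.2 + 113.7 + 71.0 + 80.1 = 902.1
Sum over 9–20: 60.0 + 74.3 + 113.5 + 106.3 + 47.1 + 32.0 + 115.6 + 77.2 + 113.7 + 71.0 + 80.1 + 20.2 = 911.0
CMA at t=14 = (902.1 + 911.0) / (2·12) = 1813.1 / 24 = 75.546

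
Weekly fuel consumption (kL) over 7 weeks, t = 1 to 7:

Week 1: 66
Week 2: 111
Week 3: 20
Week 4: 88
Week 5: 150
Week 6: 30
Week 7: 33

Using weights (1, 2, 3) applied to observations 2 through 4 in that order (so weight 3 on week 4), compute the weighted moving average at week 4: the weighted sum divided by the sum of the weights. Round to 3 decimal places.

Weighted sum: 1·111 + 2·20 + 3·88 = 111 + 40 + 264 = 415
Weight total: 1 + 2 + 3 = 6
WMA = 415 / 6 = 69.167

69.167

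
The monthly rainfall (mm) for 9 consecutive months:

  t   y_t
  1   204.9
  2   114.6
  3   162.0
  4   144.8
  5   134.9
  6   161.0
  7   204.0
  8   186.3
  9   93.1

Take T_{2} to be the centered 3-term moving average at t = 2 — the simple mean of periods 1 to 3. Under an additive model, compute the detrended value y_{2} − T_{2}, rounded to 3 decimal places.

-45.900

Trend T_2 = (204.9 + 114.6 + 162.0) / 3 = 481.5/3 = 160.50000
Detrended value: 114.6 − 160.50000 = -45.900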